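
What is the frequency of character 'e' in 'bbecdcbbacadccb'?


Scanning 'bbecdcbbacadccb' for 'e':
  Position 2: 'e' -> MATCH (count: 1)
Total occurrences of 'e': 1

1


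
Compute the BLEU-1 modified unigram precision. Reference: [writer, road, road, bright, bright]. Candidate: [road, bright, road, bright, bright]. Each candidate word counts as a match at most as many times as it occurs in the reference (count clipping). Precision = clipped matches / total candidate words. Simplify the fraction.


Reference word counts: {'bright': 2, 'road': 2, 'writer': 1}
Checking each candidate word (with clipping):
  'road' -> in reference (ref count 2, used 1/2) -> match (matches: 1)
  'bright' -> in reference (ref count 2, used 1/2) -> match (matches: 2)
  'road' -> in reference (ref count 2, used 2/2) -> match (matches: 3)
  'bright' -> in reference (ref count 2, used 2/2) -> match (matches: 4)
  'bright' -> ref count 2 already used up (2/2) -> clipped, no match (matches: 4)
Clipped matches: 4, Candidate length: 5
Precision = 4/5

4/5


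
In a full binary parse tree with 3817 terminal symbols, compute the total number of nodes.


Leaf nodes (terminals): 3817
Internal nodes = n - 1 = 3817 - 1 = 3816
Total = leaves + internal = 3817 + 3816 = 7633

7633


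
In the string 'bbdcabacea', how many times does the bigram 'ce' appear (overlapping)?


Scanning 'bbdcabacea' for bigram 'ce':
  Position 0: 'bb' -> no
  Position 1: 'bd' -> no
  Position 2: 'dc' -> no
  Position 3: 'ca' -> no
  Position 4: 'ab' -> no
  Position 5: 'ba' -> no
  Position 6: 'ac' -> no
  Position 7: 'ce' -> MATCH
  Position 8: 'ea' -> no
Total matches: 1

1


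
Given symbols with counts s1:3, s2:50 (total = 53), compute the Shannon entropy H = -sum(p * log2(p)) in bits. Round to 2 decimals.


Computing entropy H = -sum(p_i * log2(p_i)):
  s1: p = 3/53 = 0.0566, -p*log2(p) = 0.2345
  s2: p = 50/53 = 0.9434, -p*log2(p) = 0.0793
H = sum of terms = 0.3138
Rounded to 2 decimals: 0.31

0.31


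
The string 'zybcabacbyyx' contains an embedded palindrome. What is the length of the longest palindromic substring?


Scanning 'zybcabacbyyx' for palindromic substrings.
Substring at positions 1-9: 'ybcabacby'.
Check: reverse('ybcabacby') = 'ybcabacby' -> palindrome confirmed.
Neighbouring characters ('z' / 'y') break symmetry, so it cannot extend further.
No longer palindromic substring exists; longest length = 9

9


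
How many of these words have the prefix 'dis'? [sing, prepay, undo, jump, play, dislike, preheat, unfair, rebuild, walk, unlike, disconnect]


Checking each word for prefix 'dis':
  'sing' -> no (count: 0)
  'prepay' -> no (count: 0)
  'undo' -> no (count: 0)
  'jump' -> no (count: 0)
  'play' -> no (count: 0)
  'dislike' -> YES, starts with 'dis' (count: 1)
  'preheat' -> no (count: 1)
  'unfair' -> no (count: 1)
  'rebuild' -> no (count: 1)
  'walk' -> no (count: 1)
  'unlike' -> no (count: 1)
  'disconnect' -> YES, starts with 'dis' (count: 2)
Total with prefix 'dis': 2

2


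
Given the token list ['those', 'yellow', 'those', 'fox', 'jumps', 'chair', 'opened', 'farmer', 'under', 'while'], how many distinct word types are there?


Listing all tokens and tracking unique types:
  Token 1: 'those' -> NEW (unique so far: 1)
  Token 2: 'yellow' -> NEW (unique so far: 2)
  Token 3: 'those' -> duplicate (unique so far: 2)
  Token 4: 'fox' -> NEW (unique so far: 3)
  Token 5: 'jumps' -> NEW (unique so far: 4)
  Token 6: 'chair' -> NEW (unique so far: 5)
  Token 7: 'opened' -> NEW (unique so far: 6)
  Token 8: 'farmer' -> NEW (unique so far: 7)
  Token 9: 'under' -> NEW (unique so far: 8)
  Token 10: 'while' -> NEW (unique so far: 9)
Unique types: ('chair', 'farmer', 'fox', 'jumps', 'opened', 'those', 'under', 'while', 'yellow')
Vocabulary size: 9

9


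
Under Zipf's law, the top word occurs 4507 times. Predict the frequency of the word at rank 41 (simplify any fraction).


Zipf's law: freq(rank) = f1 / rank
f1 = 4507, rank = 41
freq = 4507 / 41
GCD(4507, 41) = 1
Simplified: 4507/41

4507/41


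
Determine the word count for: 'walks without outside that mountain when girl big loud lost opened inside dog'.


Counting words by splitting on spaces:
  Word 1: 'walks'
  Word 2: 'without'
  Word 3: 'outside'
  Word 4: 'that'
  Word 5: 'mountain'
  Word 6: 'when'
  Word 7: 'girl'
  Word 8: 'big'
  Word 9: 'loud'
  Word 10: 'lost'
  Word 11: 'opened'
  Word 12: 'inside'
  Word 13: 'dog'
Total words: 13

13


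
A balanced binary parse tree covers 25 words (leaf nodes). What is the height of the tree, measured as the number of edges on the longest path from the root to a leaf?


In a balanced binary tree with n leaves the deepest leaf is ceil(log2(n)) edges below the root.
log2(25) = 4.6439
ceil(4.6439) = 5
height (edges) = 5

5


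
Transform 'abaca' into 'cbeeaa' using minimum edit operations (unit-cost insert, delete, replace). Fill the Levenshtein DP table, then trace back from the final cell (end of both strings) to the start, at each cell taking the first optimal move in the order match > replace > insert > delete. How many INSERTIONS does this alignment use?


Edit distance = 4. Backtracking from cell (5, 6) with preference match > replace > insert > delete,
then listing the resulting alignment 'abaca' -> 'cbeeaa' left to right:
  Step 1: replace a->c
  Step 2: keep 'b'
  Step 3: insert 'e' [insertion #1]
  Step 4: replace a->e
  Step 5: replace c->a
  Step 6: keep 'a'
Total insertions: 1

1


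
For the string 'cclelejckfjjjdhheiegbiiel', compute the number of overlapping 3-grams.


String 'cclelejckfjjjdhheiegbiiel' has length L = 25.
Number of overlapping n-grams = L - n + 1
Substituting: 25 - 3 + 1 = 23

23


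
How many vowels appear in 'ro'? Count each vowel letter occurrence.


Scanning each character of 'ro':
  Position 1: 'r' -> consonant (running count: 0)
  Position 2: 'o' -> vowel (running count: 1)
Total vowels: 1

1


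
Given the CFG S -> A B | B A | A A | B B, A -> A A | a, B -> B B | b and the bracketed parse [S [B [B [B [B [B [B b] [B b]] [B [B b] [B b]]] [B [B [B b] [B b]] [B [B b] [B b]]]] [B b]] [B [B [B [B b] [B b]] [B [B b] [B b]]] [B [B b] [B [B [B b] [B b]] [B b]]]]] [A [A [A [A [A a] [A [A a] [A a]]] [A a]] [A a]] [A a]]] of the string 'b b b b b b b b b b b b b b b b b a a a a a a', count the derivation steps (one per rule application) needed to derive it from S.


Every bracketed nonterminal node [X ...] in the tree is produced by exactly one rule application.
Reading the tree off as a leftmost derivation:
  Step 1: S  =>  B A   (applied S -> B A)
  Step 2: B A  =>  B B A   (applied B -> B B)
  Step 3: B B A  =>  B B B A   (applied B -> B B)
  Step 4: B B B A  =>  B B B B A   (applied B -> B B)
  Step 5: B B B B A  =>  B B B B B A   (applied B -> B B)
  Step 6: B B B B B A  =>  B B B B B B A   (applied B -> B B)
  Step 7: B B B B B B A  =>  b B B B B B A   (applied B -> b)
  Step 8: b B B B B B A  =>  b b B B B B A   (applied B -> b)
  Step 9: b b B B B B A  =>  b b B B B B B A   (applied B -> B B)
  Step 10: b b B B B B B A  =>  b b b B B B B A   (applied B -> b)
  Step 11: b b b B B B B A  =>  b b b b B B B A   (applied B -> b)
  Step 12: b b b b B B B A  =>  b b b b B B B B A   (applied B -> B B)
  Step 13: b b b b B B B B A  =>  b b b b B B B B B A   (applied B -> B B)
  Step 14: b b b b B B B B B A  =>  b b b b b B B B B A   (applied B -> b)
  Step 15: b b b b b B B B B A  =>  b b b b b b B B B A   (applied B -> b)
  Step 16: b b b b b b B B B A  =>  b b b b b b B B B B A   (applied B -> B B)
  Step 17: b b b b b b B B B B A  =>  b b b b b b b B B B A   (applied B -> b)
  Step 18: b b b b b b b B B B A  =>  b b b b b b b b B B A   (applied B -> b)
  Step 19: b b b b b b b b B B A  =>  b b b b b b b b b B A   (applied B -> b)
  Step 20: b b b b b b b b b B A  =>  b b b b b b b b b B B A   (applied B -> B B)
  Step 21: b b b b b b b b b B B A  =>  b b b b b b b b b B B B A   (applied B -> B B)
  Step 22: b b b b b b b b b B B B A  =>  b b b b b b b b b B B B B A   (applied B -> B B)
  Step 23: b b b b b b b b b B B B B A  =>  b b b b b b b b b b B B B A   (applied B -> b)
  Step 24: b b b b b b b b b b B B B A  =>  b b b b b b b b b b b B B A   (applied B -> b)
  Step 25: b b b b b b b b b b b B B A  =>  b b b b b b b b b b b B B B A   (applied B -> B B)
  Step 26: b b b b b b b b b b b B B B A  =>  b b b b b b b b b b b b B B A   (applied B -> b)
  Step 27: b b b b b b b b b b b b B B A  =>  b b b b b b b b b b b b b B A   (applied B -> b)
  Step 28: b b b b b b b b b b b b b B A  =>  b b b b b b b b b b b b b B B A   (applied B -> B B)
  Step 29: b b b b b b b b b b b b b B B A  =>  b b b b b b b b b b b b b b B A   (applied B -> b)
  Step 30: b b b b b b b b b b b b b b B A  =>  b b b b b b b b b b b b b b B B A   (applied B -> B B)
  Step 31: b b b b b b b b b b b b b b B B A  =>  b b b b b b b b b b b b b b B B B A   (applied B -> B B)
  Step 32: b b b b b b b b b b b b b b B B B A  =>  b b b b b b b b b b b b b b b B B A   (applied B -> b)
  Step 33: b b b b b b b b b b b b b b b B B A  =>  b b b b b b b b b b b b b b b b B A   (applied B -> b)
  Step 34: b b b b b b b b b b b b b b b b B A  =>  b b b b b b b b b b b b b b b b b A   (applied B -> b)
  Step 35: b b b b b b b b b b b b b b b b b A  =>  b b b b b b b b b b b b b b b b b A A   (applied A -> A A)
  Step 36: b b b b b b b b b b b b b b b b b A A  =>  b b b b b b b b b b b b b b b b b A A A   (applied A -> A A)
  Step 37: b b b b b b b b b b b b b b b b b A A A  =>  b b b b b b b b b b b b b b b b b A A A A   (applied A -> A A)
  Step 38: b b b b b b b b b b b b b b b b b A A A A  =>  b b b b b b b b b b b b b b b b b A A A A A   (applied A -> A A)
  Step 39: b b b b b b b b b b b b b b b b b A A A A A  =>  b b b b b b b b b b b b b b b b b a A A A A   (applied A -> a)
  Step 40: b b b b b b b b b b b b b b b b b a A A A A  =>  b b b b b b b b b b b b b b b b b a A A A A A   (applied A -> A A)
  Step 41: b b b b b b b b b b b b b b b b b a A A A A A  =>  b b b b b b b b b b b b b b b b b a a A A A A   (applied A -> a)
  Step 42: b b b b b b b b b b b b b b b b b a a A A A A  =>  b b b b b b b b b b b b b b b b b a a a A A A   (applied A -> a)
  Step 43: b b b b b b b b b b b b b b b b b a a a A A A  =>  b b b b b b b b b b b b b b b b b a a a a A A   (applied A -> a)
  Step 44: b b b b b b b b b b b b b b b b b a a a a A A  =>  b b b b b b b b b b b b b b b b b a a a a a A   (applied A -> a)
  Step 45: b b b b b b b b b b b b b b b b b a a a a a A  =>  b b b b b b b b b b b b b b b b b a a a a a a   (applied A -> a)
Final yield: b b b b b b b b b b b b b b b b b a a a a a a
Total rewrite steps: 45

45


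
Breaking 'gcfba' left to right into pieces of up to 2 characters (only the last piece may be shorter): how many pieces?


'gcfba' has 5 characters.
Chunking with max size 2:
  Chunk 1: 'gc' (positions 0-1)
  Chunk 2: 'fb' (positions 2-3)
  Chunk 3: 'a' (positions 4-4)
Total chunks: ceil(5 / 2) = 3

3


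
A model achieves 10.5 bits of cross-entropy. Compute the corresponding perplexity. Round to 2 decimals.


Perplexity formula: PP = 2^H
H = 10.5
PP = 2^10.5
Decompose: 2^10.5 = 2^10 * 2^0.5 = 2^10 * sqrt(2)
2^10 = 1024, sqrt(2) ~ 1.4142136
PP ~ 1024 * 1.4142136 = 1448.1547264
Rounded to 2 decimals: 1448.15

1448.15


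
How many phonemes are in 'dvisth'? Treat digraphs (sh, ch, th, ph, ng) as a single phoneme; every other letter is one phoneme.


Parsing 'dvisth' greedily, digraphs first:
  'd' -> consonant phoneme (phonemes so far: 1)
  'v' -> consonant phoneme (phonemes so far: 2)
  'i' -> vowel phoneme (phonemes so far: 3)
  's' -> consonant phoneme (phonemes so far: 4)
  'th' -> digraph (1 consonant phoneme) (phonemes so far: 5)
Total phonemes: 5

5


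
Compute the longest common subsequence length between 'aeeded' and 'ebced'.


DP table for LCS of 'aeeded' and 'ebced':
       e  b  c  e  d
    0  0  0  0  0  0
  a 0  0  0  0  0  0
  e 0  1  1  1  1  1
  e 0  1  1  1  2  2
  d 0  1  1  1  2  3
  e 0  1  1  1  2  3
  d 0  1  1  1  2  3
LCS: 'eed'
LCS length = 3

3


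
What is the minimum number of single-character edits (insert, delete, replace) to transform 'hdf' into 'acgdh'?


Building DP table for s1='hdf' (len 3) and s2='acgdh' (len 5):
       a  c  g  d  h
    0  1  2  3  4  5
  h 1  1  2  3  4  4
  d 2  2  2  3  3  4
  f 3  3  3  3  4  4
Edit distance = dp[3][5] = 4

4


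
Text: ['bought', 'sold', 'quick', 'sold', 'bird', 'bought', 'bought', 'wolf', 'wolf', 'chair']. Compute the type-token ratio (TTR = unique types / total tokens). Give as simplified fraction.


Tokens: 10
Unique types: ('bird', 'bought', 'chair', 'quick', 'sold', 'wolf') = 6
TTR = 6/10
Simplify: divide both by 2 -> 3/5
TTR = 3/5

3/5


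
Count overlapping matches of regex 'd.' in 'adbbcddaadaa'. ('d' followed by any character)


Pattern: d. means 'd' followed by any character.
Scanning 'adbbcddaadaa' position-by-position:
  Pos 0: window 'ad' -> no
  Pos 1: window 'db' -> MATCH
  Pos 2: window 'bb' -> no
  Pos 3: window 'bc' -> no
  Pos 4: window 'cd' -> no
  Pos 5: window 'dd' -> MATCH
  Pos 6: window 'da' -> MATCH
  Pos 7: window 'aa' -> no
  Pos 8: window 'ad' -> no
  Pos 9: window 'da' -> MATCH
  Pos 10: window 'aa' -> no
  Pos 11: window 'a' -> no
Total matches: 4

4


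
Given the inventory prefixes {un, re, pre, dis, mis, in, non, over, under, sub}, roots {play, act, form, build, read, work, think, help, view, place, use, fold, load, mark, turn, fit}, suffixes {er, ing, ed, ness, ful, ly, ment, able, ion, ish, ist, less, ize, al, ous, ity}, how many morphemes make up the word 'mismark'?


Segmenting 'mismark' against the inventory:
  'mis' -> prefix (morpheme 1)
  'mark' -> root (morpheme 2)
Total morphemes: 2

2


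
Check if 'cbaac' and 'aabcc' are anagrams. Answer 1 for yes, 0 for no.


Sort characters of 'cbaac': 'aabcc'
Sort characters of 'aabcc': 'aabcc'
Sorted forms match -> they ARE anagrams
Result: 1

1


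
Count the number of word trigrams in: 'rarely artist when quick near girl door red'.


Word trigrams from [8] words:
  Trigram 1: (rarely artist when)
  Trigram 2: (artist when quick)
  Trigram 3: (when quick near)
  Trigram 4: (quick near girl)
  Trigram 5: (near girl door)
  Trigram 6: (girl door red)
Total word trigrams: 8 - 2 = 6

6


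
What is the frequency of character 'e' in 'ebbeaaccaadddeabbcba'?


Scanning 'ebbeaaccaadddeabbcba' for 'e':
  Position 0: 'e' -> MATCH (count: 1)
  Position 3: 'e' -> MATCH (count: 2)
  Position 13: 'e' -> MATCH (count: 3)
Total occurrences of 'e': 3

3


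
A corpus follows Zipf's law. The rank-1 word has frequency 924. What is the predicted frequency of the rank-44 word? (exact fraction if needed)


Zipf's law: freq(rank) = f1 / rank
f1 = 924, rank = 44
freq = 924 / 44
= 21

21


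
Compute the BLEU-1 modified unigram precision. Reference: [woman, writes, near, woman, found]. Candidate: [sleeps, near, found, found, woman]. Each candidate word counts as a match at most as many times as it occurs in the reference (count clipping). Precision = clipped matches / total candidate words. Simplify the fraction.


Reference word counts: {'found': 1, 'near': 1, 'woman': 2, 'writes': 1}
Checking each candidate word (with clipping):
  'sleeps' -> not in reference -> no match (matches: 0)
  'near' -> in reference (ref count 1, used 1/1) -> match (matches: 1)
  'found' -> in reference (ref count 1, used 1/1) -> match (matches: 2)
  'found' -> ref count 1 already used up (1/1) -> clipped, no match (matches: 2)
  'woman' -> in reference (ref count 2, used 1/2) -> match (matches: 3)
Clipped matches: 3, Candidate length: 5
Precision = 3/5

3/5


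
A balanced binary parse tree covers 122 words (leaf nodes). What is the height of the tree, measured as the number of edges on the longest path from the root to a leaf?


In a balanced binary tree with n leaves the deepest leaf is ceil(log2(n)) edges below the root.
log2(122) = 6.9307
ceil(6.9307) = 7
height (edges) = 7

7


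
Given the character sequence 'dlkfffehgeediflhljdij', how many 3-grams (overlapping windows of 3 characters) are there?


String 'dlkfffehgeediflhljdij' has length L = 21.
Number of overlapping n-grams = L - n + 1
Substituting: 21 - 3 + 1 = 19

19


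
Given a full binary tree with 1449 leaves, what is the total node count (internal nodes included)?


Leaf nodes (terminals): 1449
Internal nodes = n - 1 = 1449 - 1 = 1448
Total = leaves + internal = 1449 + 1448 = 2897

2897


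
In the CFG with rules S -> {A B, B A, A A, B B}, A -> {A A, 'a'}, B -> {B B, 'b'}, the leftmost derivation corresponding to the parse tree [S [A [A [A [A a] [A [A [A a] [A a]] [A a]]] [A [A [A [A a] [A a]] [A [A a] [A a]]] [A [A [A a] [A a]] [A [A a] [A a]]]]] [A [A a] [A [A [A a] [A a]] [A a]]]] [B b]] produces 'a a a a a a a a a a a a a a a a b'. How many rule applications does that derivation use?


Every bracketed nonterminal node [X ...] in the tree is produced by exactly one rule application.
Reading the tree off as a leftmost derivation:
  Step 1: S  =>  A B   (applied S -> A B)
  Step 2: A B  =>  A A B   (applied A -> A A)
  Step 3: A A B  =>  A A A B   (applied A -> A A)
  Step 4: A A A B  =>  A A A A B   (applied A -> A A)
  Step 5: A A A A B  =>  a A A A B   (applied A -> a)
  Step 6: a A A A B  =>  a A A A A B   (applied A -> A A)
  Step 7: a A A A A B  =>  a A A A A A B   (applied A -> A A)
  Step 8: a A A A A A B  =>  a a A A A A B   (applied A -> a)
  Step 9: a a A A A A B  =>  a a a A A A B   (applied A -> a)
  Step 10: a a a A A A B  =>  a a a a A A B   (applied A -> a)
  Step 11: a a a a A A B  =>  a a a a A A A B   (applied A -> A A)
  Step 12: a a a a A A A B  =>  a a a a A A A A B   (applied A -> A A)
  Step 13: a a a a A A A A B  =>  a a a a A A A A A B   (applied A -> A A)
  Step 14: a a a a A A A A A B  =>  a a a a a A A A A B   (applied A -> a)
  Step 15: a a a a a A A A A B  =>  a a a a a a A A A B   (applied A -> a)
  Step 16: a a a a a a A A A B  =>  a a a a a a A A A A B   (applied A -> A A)
  Step 17: a a a a a a A A A A B  =>  a a a a a a a A A A B   (applied A -> a)
  Step 18: a a a a a a a A A A B  =>  a a a a a a a a A A B   (applied A -> a)
  Step 19: a a a a a a a a A A B  =>  a a a a a a a a A A A B   (applied A -> A A)
  Step 20: a a a a a a a a A A A B  =>  a a a a a a a a A A A A B   (applied A -> A A)
  Step 21: a a a a a a a a A A A A B  =>  a a a a a a a a a A A A B   (applied A -> a)
  Step 22: a a a a a a a a a A A A B  =>  a a a a a a a a a a A A B   (applied A -> a)
  Step 23: a a a a a a a a a a A A B  =>  a a a a a a a a a a A A A B   (applied A -> A A)
  Step 24: a a a a a a a a a a A A A B  =>  a a a a a a a a a a a A A B   (applied A -> a)
  Step 25: a a a a a a a a a a a A A B  =>  a a a a a a a a a a a a A B   (applied A -> a)
  Step 26: a a a a a a a a a a a a A B  =>  a a a a a a a a a a a a A A B   (applied A -> A A)
  Step 27: a a a a a a a a a a a a A A B  =>  a a a a a a a a a a a a a A B   (applied A -> a)
  Step 28: a a a a a a a a a a a a a A B  =>  a a a a a a a a a a a a a A A B   (applied A -> A A)
  Step 29: a a a a a a a a a a a a a A A B  =>  a a a a a a a a a a a a a A A A B   (applied A -> A A)
  Step 30: a a a a a a a a a a a a a A A A B  =>  a a a a a a a a a a a a a a A A B   (applied A -> a)
  Step 31: a a a a a a a a a a a a a a A A B  =>  a a a a a a a a a a a a a a a A B   (applied A -> a)
  Step 32: a a a a a a a a a a a a a a a A B  =>  a a a a a a a a a a a a a a a a B   (applied A -> a)
  Step 33: a a a a a a a a a a a a a a a a B  =>  a a a a a a a a a a a a a a a a b   (applied B -> b)
Final yield: a a a a a a a a a a a a a a a a b
Total rewrite steps: 33

33


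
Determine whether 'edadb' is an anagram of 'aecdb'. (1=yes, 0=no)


Sort characters of 'edadb': 'abdde'
Sort characters of 'aecdb': 'abcde'
Sorted forms differ -> they are NOT anagrams
Result: 0

0


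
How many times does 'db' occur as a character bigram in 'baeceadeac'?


Scanning 'baeceadeac' for bigram 'db':
  Position 0: 'ba' -> no
  Position 1: 'ae' -> no
  Position 2: 'ec' -> no
  Position 3: 'ce' -> no
  Position 4: 'ea' -> no
  Position 5: 'ad' -> no
  Position 6: 'de' -> no
  Position 7: 'ea' -> no
  Position 8: 'ac' -> no
Total matches: 0

0


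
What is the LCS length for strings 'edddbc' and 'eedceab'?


DP table for LCS of 'edddbc' and 'eedceab':
       e  e  d  c  e  a  b
    0  0  0  0  0  0  0  0
  e 0  1  1  1  1  1  1  1
  d 0  1  1  2  2  2  2  2
  d 0  1  1  2  2  2  2  2
  d 0  1  1  2  2  2  2  2
  b 0  1  1  2  2  2  2  3
  c 0  1  1  2  3  3  3  3
LCS: 'edb'
LCS length = 3

3


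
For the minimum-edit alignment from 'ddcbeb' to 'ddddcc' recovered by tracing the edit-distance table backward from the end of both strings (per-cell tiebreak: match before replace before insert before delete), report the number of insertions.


Edit distance = 4. Backtracking from cell (6, 6) with preference match > replace > insert > delete,
then listing the resulting alignment 'ddcbeb' -> 'ddddcc' left to right:
  Step 1: keep 'd'
  Step 2: keep 'd'
  Step 3: replace c->d
  Step 4: replace b->d
  Step 5: replace e->c
  Step 6: replace b->c
Total insertions: 0

0


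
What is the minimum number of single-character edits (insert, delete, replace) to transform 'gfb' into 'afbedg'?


Building DP table for s1='gfb' (len 3) and s2='afbedg' (len 6):
       a  f  b  e  d  g
    0  1  2  3  4  5  6
  g 1  1  2  3  4  5  5
  f 2  2  1  2  3  4  5
  b 3  3  2  1  2  3  4
Edit distance = dp[3][6] = 4

4


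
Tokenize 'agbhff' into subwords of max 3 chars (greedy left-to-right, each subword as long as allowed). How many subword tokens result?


'agbhff' has 6 characters.
Chunking with max size 3:
  Chunk 1: 'agb' (positions 0-2)
  Chunk 2: 'hff' (positions 3-5)
Total chunks: ceil(6 / 3) = 2

2


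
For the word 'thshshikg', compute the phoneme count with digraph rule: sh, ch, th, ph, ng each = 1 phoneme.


Parsing 'thshshikg' greedily, digraphs first:
  'th' -> digraph (1 consonant phoneme) (phonemes so far: 1)
  'sh' -> digraph (1 consonant phoneme) (phonemes so far: 2)
  'sh' -> digraph (1 consonant phoneme) (phonemes so far: 3)
  'i' -> vowel phoneme (phonemes so far: 4)
  'k' -> consonant phoneme (phonemes so far: 5)
  'g' -> consonant phoneme (phonemes so far: 6)
Total phonemes: 6

6


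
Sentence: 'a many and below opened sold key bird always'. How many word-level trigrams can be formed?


Word trigrams from [9] words:
  Trigram 1: (a many and)
  Trigram 2: (many and below)
  Trigram 3: (and below opened)
  Trigram 4: (below opened sold)
  Trigram 5: (opened sold key)
  Trigram 6: (sold key bird)
  Trigram 7: (key bird always)
Total word trigrams: 9 - 2 = 7

7


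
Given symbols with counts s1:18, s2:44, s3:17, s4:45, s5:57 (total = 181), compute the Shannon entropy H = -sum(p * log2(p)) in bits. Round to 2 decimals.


Computing entropy H = -sum(p_i * log2(p_i)):
  s1: p = 18/181 = 0.0994, -p*log2(p) = 0.3312
  s2: p = 44/181 = 0.2431, -p*log2(p) = 0.4960
  s3: p = 17/181 = 0.0939, -p*log2(p) = 0.3205
  s4: p = 45/181 = 0.2486, -p*log2(p) = 0.4992
  s5: p = 57/181 = 0.3149, -p*log2(p) = 0.5250
H = sum of terms = 2.1719
Rounded to 2 decimals: 2.17

2.17


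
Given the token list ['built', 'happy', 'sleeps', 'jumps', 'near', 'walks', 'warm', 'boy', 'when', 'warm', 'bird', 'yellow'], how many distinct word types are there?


Listing all tokens and tracking unique types:
  Token 1: 'built' -> NEW (unique so far: 1)
  Token 2: 'happy' -> NEW (unique so far: 2)
  Token 3: 'sleeps' -> NEW (unique so far: 3)
  Token 4: 'jumps' -> NEW (unique so far: 4)
  Token 5: 'near' -> NEW (unique so far: 5)
  Token 6: 'walks' -> NEW (unique so far: 6)
  Token 7: 'warm' -> NEW (unique so far: 7)
  Token 8: 'boy' -> NEW (unique so far: 8)
  Token 9: 'when' -> NEW (unique so far: 9)
  Token 10: 'warm' -> duplicate (unique so far: 9)
  Token 11: 'bird' -> NEW (unique so far: 10)
  Token 12: 'yellow' -> NEW (unique so far: 11)
Unique types: ('bird', 'boy', 'built', 'happy', 'jumps', 'near', 'sleeps', 'walks', 'warm', 'when', 'yellow')
Vocabulary size: 11

11


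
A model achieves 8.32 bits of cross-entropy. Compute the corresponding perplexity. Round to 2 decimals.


Perplexity formula: PP = 2^H
H = 8.32
PP = 2^8.32
Decompose: 2^8.32 = 2^8 * 2^0.32
2^8 = 256, 2^0.32 ~ 1.2483305
PP ~ 256 * 1.2483305 = 319.5726080
Rounded to 2 decimals: 319.57

319.57


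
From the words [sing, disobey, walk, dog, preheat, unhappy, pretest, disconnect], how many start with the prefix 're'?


Checking each word for prefix 're':
  'sing' -> no (count: 0)
  'disobey' -> no (count: 0)
  'walk' -> no (count: 0)
  'dog' -> no (count: 0)
  'preheat' -> no (count: 0)
  'unhappy' -> no (count: 0)
  'pretest' -> no (count: 0)
  'disconnect' -> no (count: 0)
Total with prefix 're': 0

0


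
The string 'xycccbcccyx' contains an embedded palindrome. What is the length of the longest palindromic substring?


Scanning 'xycccbcccyx' for palindromic substrings.
Substring at positions 0-10: 'xycccbcccyx'.
Check: reverse('xycccbcccyx') = 'xycccbcccyx' -> palindrome confirmed.
No longer palindromic substring exists; longest length = 11

11


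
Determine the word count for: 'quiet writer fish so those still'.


Counting words by splitting on spaces:
  Word 1: 'quiet'
  Word 2: 'writer'
  Word 3: 'fish'
  Word 4: 'so'
  Word 5: 'those'
  Word 6: 'still'
Total words: 6

6


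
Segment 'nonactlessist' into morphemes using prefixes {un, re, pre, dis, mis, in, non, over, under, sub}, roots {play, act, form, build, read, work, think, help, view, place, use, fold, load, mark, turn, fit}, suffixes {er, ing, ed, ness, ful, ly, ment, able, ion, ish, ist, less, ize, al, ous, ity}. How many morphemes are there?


Segmenting 'nonactlessist' against the inventory:
  'non' -> prefix (morpheme 1)
  'act' -> root (morpheme 2)
  'less' -> suffix (morpheme 3)
  'ist' -> suffix (morpheme 4)
Total morphemes: 4

4


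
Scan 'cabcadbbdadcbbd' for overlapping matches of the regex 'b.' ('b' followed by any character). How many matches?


Pattern: b. means 'b' followed by any character.
Scanning 'cabcadbbdadcbbd' position-by-position:
  Pos 0: window 'ca' -> no
  Pos 1: window 'ab' -> no
  Pos 2: window 'bc' -> MATCH
  Pos 3: window 'ca' -> no
  Pos 4: window 'ad' -> no
  Pos 5: window 'db' -> no
  Pos 6: window 'bb' -> MATCH
  Pos 7: window 'bd' -> MATCH
  Pos 8: window 'da' -> no
  Pos 9: window 'ad' -> no
  Pos 10: window 'dc' -> no
  Pos 11: window 'cb' -> no
  Pos 12: window 'bb' -> MATCH
  Pos 13: window 'bd' -> MATCH
  Pos 14: window 'd' -> no
Total matches: 5

5


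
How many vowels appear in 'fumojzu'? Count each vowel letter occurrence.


Scanning each character of 'fumojzu':
  Position 1: 'f' -> consonant (running count: 0)
  Position 2: 'u' -> vowel (running count: 1)
  Position 3: 'm' -> consonant (running count: 1)
  Position 4: 'o' -> vowel (running count: 2)
  Position 5: 'j' -> consonant (running count: 2)
  Position 6: 'z' -> consonant (running count: 2)
  Position 7: 'u' -> vowel (running count: 3)
Total vowels: 3

3


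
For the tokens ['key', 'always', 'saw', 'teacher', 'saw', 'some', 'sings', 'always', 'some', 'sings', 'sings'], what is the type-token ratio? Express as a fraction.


Tokens: 11
Unique types: ('always', 'key', 'saw', 'sings', 'some', 'teacher') = 6
TTR = 6/11
Already in lowest terms.

6/11


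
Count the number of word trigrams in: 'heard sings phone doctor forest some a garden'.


Word trigrams from [8] words:
  Trigram 1: (heard sings phone)
  Trigram 2: (sings phone doctor)
  Trigram 3: (phone doctor forest)
  Trigram 4: (doctor forest some)
  Trigram 5: (forest some a)
  Trigram 6: (some a garden)
Total word trigrams: 8 - 2 = 6

6


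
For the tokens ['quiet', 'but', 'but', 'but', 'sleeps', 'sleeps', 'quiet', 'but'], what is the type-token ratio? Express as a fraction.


Tokens: 8
Unique types: ('but', 'quiet', 'sleeps') = 3
TTR = 3/8
Already in lowest terms.

3/8


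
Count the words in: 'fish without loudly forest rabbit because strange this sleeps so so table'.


Counting words by splitting on spaces:
  Word 1: 'fish'
  Word 2: 'without'
  Word 3: 'loudly'
  Word 4: 'forest'
  Word 5: 'rabbit'
  Word 6: 'because'
  Word 7: 'strange'
  Word 8: 'this'
  Word 9: 'sleeps'
  Word 10: 'so'
  Word 11: 'so'
  Word 12: 'table'
Total words: 12

12


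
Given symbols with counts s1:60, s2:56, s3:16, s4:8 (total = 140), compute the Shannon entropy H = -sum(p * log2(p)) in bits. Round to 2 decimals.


Computing entropy H = -sum(p_i * log2(p_i)):
  s1: p = 60/140 = 0.4286, -p*log2(p) = 0.5239
  s2: p = 56/140 = 0.4000, -p*log2(p) = 0.5288
  s3: p = 16/140 = 0.1143, -p*log2(p) = 0.3576
  s4: p = 8/140 = 0.0571, -p*log2(p) = 0.2360
H = sum of terms = 1.6463
Rounded to 2 decimals: 1.65

1.65


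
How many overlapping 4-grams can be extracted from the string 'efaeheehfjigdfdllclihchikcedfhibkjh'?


String 'efaeheehfjigdfdllclihchikcedfhibkjh' has length L = 35.
Number of overlapping n-grams = L - n + 1
Substituting: 35 - 4 + 1 = 32

32


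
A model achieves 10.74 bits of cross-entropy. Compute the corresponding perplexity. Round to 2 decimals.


Perplexity formula: PP = 2^H
H = 10.74
PP = 2^10.74
Decompose: 2^10.74 = 2^10 * 2^0.74
2^10 = 1024, 2^0.74 ~ 1.6701758
PP ~ 1024 * 1.6701758 = 1710.2600192
Rounded to 2 decimals: 1710.26

1710.26


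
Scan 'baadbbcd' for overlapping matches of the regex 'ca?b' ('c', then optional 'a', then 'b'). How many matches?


Pattern: ca?b means 'c', then optional 'a', then 'b'.
Scanning 'baadbbcd' position-by-position:
  Pos 0: window 'baa' -> no
  Pos 1: window 'aad' -> no
  Pos 2: window 'adb' -> no
  Pos 3: window 'dbb' -> no
  Pos 4: window 'bbc' -> no
  Pos 5: window 'bcd' -> no
  Pos 6: window 'cd' -> no
  Pos 7: window 'd' -> no
Total matches: 0

0


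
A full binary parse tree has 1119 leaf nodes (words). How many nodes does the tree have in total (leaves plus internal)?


Leaf nodes (terminals): 1119
Internal nodes = n - 1 = 1119 - 1 = 1118
Total = leaves + internal = 1119 + 1118 = 2237

2237


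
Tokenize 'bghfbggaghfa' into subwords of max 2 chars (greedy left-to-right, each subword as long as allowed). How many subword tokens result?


'bghfbggaghfa' has 12 characters.
Chunking with max size 2:
  Chunk 1: 'bg' (positions 0-1)
  Chunk 2: 'hf' (positions 2-3)
  Chunk 3: 'bg' (positions 4-5)
  Chunk 4: 'ga' (positions 6-7)
  Chunk 5: 'gh' (positions 8-9)
  Chunk 6: 'fa' (positions 10-11)
Total chunks: ceil(12 / 2) = 6

6


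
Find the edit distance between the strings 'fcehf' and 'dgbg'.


Building DP table for s1='fcehf' (len 5) and s2='dgbg' (len 4):
       d  g  b  g
    0  1  2  3  4
  f 1  1  2  3  4
  c 2  2  2  3  4
  e 3  3  3  3  4
  h 4  4  4  4  4
  f 5  5  5  5  5
Edit distance = dp[5][4] = 5

5


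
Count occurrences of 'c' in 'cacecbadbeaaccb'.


Scanning 'cacecbadbeaaccb' for 'c':
  Position 0: 'c' -> MATCH (count: 1)
  Position 2: 'c' -> MATCH (count: 2)
  Position 4: 'c' -> MATCH (count: 3)
  Position 12: 'c' -> MATCH (count: 4)
  Position 13: 'c' -> MATCH (count: 5)
Total occurrences of 'c': 5

5


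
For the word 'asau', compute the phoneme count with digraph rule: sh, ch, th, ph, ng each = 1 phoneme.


Parsing 'asau' greedily, digraphs first:
  'a' -> vowel phoneme (phonemes so far: 1)
  's' -> consonant phoneme (phonemes so far: 2)
  'a' -> vowel phoneme (phonemes so far: 3)
  'u' -> vowel phoneme (phonemes so far: 4)
Total phonemes: 4

4


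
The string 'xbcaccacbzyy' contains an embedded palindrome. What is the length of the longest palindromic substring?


Scanning 'xbcaccacbzyy' for palindromic substrings.
Substring at positions 1-8: 'bcaccacb'.
Check: reverse('bcaccacb') = 'bcaccacb' -> palindrome confirmed.
Neighbouring characters ('x' / 'z') break symmetry, so it cannot extend further.
No longer palindromic substring exists; longest length = 8

8


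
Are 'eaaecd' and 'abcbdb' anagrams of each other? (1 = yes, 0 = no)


Sort characters of 'eaaecd': 'aacdee'
Sort characters of 'abcbdb': 'abbbcd'
Sorted forms differ -> they are NOT anagrams
Result: 0

0


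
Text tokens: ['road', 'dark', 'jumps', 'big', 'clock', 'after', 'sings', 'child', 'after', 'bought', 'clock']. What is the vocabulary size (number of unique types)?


Listing all tokens and tracking unique types:
  Token 1: 'road' -> NEW (unique so far: 1)
  Token 2: 'dark' -> NEW (unique so far: 2)
  Token 3: 'jumps' -> NEW (unique so far: 3)
  Token 4: 'big' -> NEW (unique so far: 4)
  Token 5: 'clock' -> NEW (unique so far: 5)
  Token 6: 'after' -> NEW (unique so far: 6)
  Token 7: 'sings' -> NEW (unique so far: 7)
  Token 8: 'child' -> NEW (unique so far: 8)
  Token 9: 'after' -> duplicate (unique so far: 8)
  Token 10: 'bought' -> NEW (unique so far: 9)
  Token 11: 'clock' -> duplicate (unique so far: 9)
Unique types: ('after', 'big', 'bought', 'child', 'clock', 'dark', 'jumps', 'road', 'sings')
Vocabulary size: 9

9


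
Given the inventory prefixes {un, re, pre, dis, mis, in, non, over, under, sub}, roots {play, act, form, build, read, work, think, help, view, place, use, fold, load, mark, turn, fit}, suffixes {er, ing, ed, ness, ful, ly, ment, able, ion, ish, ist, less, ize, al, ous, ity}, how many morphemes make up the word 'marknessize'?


Segmenting 'marknessize' against the inventory:
  'mark' -> root (morpheme 1)
  'ness' -> suffix (morpheme 2)
  'ize' -> suffix (morpheme 3)
Total morphemes: 3

3


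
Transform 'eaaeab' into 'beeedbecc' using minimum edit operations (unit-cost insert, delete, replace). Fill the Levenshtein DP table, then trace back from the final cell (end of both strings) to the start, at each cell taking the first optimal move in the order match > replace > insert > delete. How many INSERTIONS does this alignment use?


Edit distance = 7. Backtracking from cell (6, 9) with preference match > replace > insert > delete,
then listing the resulting alignment 'eaaeab' -> 'beeedbecc' left to right:
  Step 1: insert 'b' [insertion #1]
  Step 2: insert 'e' [insertion #2]
  Step 3: insert 'e' [insertion #3]
  Step 4: keep 'e'
  Step 5: replace a->d
  Step 6: replace a->b
  Step 7: keep 'e'
  Step 8: replace a->c
  Step 9: replace b->c
Total insertions: 3

3


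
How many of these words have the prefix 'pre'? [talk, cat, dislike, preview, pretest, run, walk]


Checking each word for prefix 'pre':
  'talk' -> no (count: 0)
  'cat' -> no (count: 0)
  'dislike' -> no (count: 0)
  'preview' -> YES, starts with 'pre' (count: 1)
  'pretest' -> YES, starts with 'pre' (count: 2)
  'run' -> no (count: 2)
  'walk' -> no (count: 2)
Total with prefix 'pre': 2

2


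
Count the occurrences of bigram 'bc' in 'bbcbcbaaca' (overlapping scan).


Scanning 'bbcbcbaaca' for bigram 'bc':
  Position 0: 'bb' -> no
  Position 1: 'bc' -> MATCH
  Position 2: 'cb' -> no
  Position 3: 'bc' -> MATCH
  Position 4: 'cb' -> no
  Position 5: 'ba' -> no
  Position 6: 'aa' -> no
  Position 7: 'ac' -> no
  Position 8: 'ca' -> no
Total matches: 2

2


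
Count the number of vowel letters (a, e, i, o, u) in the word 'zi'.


Scanning each character of 'zi':
  Position 1: 'z' -> consonant (running count: 0)
  Position 2: 'i' -> vowel (running count: 1)
Total vowels: 1

1


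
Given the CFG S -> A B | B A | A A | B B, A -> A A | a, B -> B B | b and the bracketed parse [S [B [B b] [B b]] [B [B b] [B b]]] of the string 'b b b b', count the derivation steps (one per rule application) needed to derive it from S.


Every bracketed nonterminal node [X ...] in the tree is produced by exactly one rule application.
Reading the tree off as a leftmost derivation:
  Step 1: S  =>  B B   (applied S -> B B)
  Step 2: B B  =>  B B B   (applied B -> B B)
  Step 3: B B B  =>  b B B   (applied B -> b)
  Step 4: b B B  =>  b b B   (applied B -> b)
  Step 5: b b B  =>  b b B B   (applied B -> B B)
  Step 6: b b B B  =>  b b b B   (applied B -> b)
  Step 7: b b b B  =>  b b b b   (applied B -> b)
Final yield: b b b b
Total rewrite steps: 7

7


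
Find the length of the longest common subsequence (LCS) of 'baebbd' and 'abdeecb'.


DP table for LCS of 'baebbd' and 'abdeecb':
       a  b  d  e  e  c  b
    0  0  0  0  0  0  0  0
  b 0  0  1  1  1  1  1  1
  a 0  1  1  1  1  1  1  1
  e 0  1  1  1  2  2  2  2
  b 0  1  2  2  2  2  2  3
  b 0  1  2  2  2  2  2  3
  d 0  1  2  3  3  3  3  3
LCS: 'beb'
LCS length = 3

3


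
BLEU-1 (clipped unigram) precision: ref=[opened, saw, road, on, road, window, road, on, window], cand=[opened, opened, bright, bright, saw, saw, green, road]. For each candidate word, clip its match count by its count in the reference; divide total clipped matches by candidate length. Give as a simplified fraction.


Reference word counts: {'on': 2, 'opened': 1, 'road': 3, 'saw': 1, 'window': 2}
Checking each candidate word (with clipping):
  'opened' -> in reference (ref count 1, used 1/1) -> match (matches: 1)
  'opened' -> ref count 1 already used up (1/1) -> clipped, no match (matches: 1)
  'bright' -> not in reference -> no match (matches: 1)
  'bright' -> not in reference -> no match (matches: 1)
  'saw' -> in reference (ref count 1, used 1/1) -> match (matches: 2)
  'saw' -> ref count 1 already used up (1/1) -> clipped, no match (matches: 2)
  'green' -> not in reference -> no match (matches: 2)
  'road' -> in reference (ref count 3, used 1/3) -> match (matches: 3)
Clipped matches: 3, Candidate length: 8
Precision = 3/8

3/8


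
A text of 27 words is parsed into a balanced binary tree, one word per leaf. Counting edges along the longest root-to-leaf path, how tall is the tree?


In a balanced binary tree with n leaves the deepest leaf is ceil(log2(n)) edges below the root.
log2(27) = 4.7549
ceil(4.7549) = 5
height (edges) = 5

5


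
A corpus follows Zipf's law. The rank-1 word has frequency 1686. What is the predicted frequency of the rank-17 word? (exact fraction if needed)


Zipf's law: freq(rank) = f1 / rank
f1 = 1686, rank = 17
freq = 1686 / 17
GCD(1686, 17) = 1
Simplified: 1686/17

1686/17


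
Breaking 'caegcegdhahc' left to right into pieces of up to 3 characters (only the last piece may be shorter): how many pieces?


'caegcegdhahc' has 12 characters.
Chunking with max size 3:
  Chunk 1: 'cae' (positions 0-2)
  Chunk 2: 'gce' (positions 3-5)
  Chunk 3: 'gdh' (positions 6-8)
  Chunk 4: 'ahc' (positions 9-11)
Total chunks: ceil(12 / 3) = 4

4


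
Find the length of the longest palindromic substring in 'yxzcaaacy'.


Scanning 'yxzcaaacy' for palindromic substrings.
Substring at positions 3-7: 'caaac'.
Check: reverse('caaac') = 'caaac' -> palindrome confirmed.
Neighbouring characters ('z' / 'y') break symmetry, so it cannot extend further.
No longer palindromic substring exists; longest length = 5

5


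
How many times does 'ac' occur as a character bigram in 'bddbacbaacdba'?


Scanning 'bddbacbaacdba' for bigram 'ac':
  Position 0: 'bd' -> no
  Position 1: 'dd' -> no
  Position 2: 'db' -> no
  Position 3: 'ba' -> no
  Position 4: 'ac' -> MATCH
  Position 5: 'cb' -> no
  Position 6: 'ba' -> no
  Position 7: 'aa' -> no
  Position 8: 'ac' -> MATCH
  Position 9: 'cd' -> no
  Position 10: 'db' -> no
  Position 11: 'ba' -> no
Total matches: 2

2


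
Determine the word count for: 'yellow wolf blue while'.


Counting words by splitting on spaces:
  Word 1: 'yellow'
  Word 2: 'wolf'
  Word 3: 'blue'
  Word 4: 'while'
Total words: 4

4


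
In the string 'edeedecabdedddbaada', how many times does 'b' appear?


Scanning 'edeedecabdedddbaada' for 'b':
  Position 8: 'b' -> MATCH (count: 1)
  Position 14: 'b' -> MATCH (count: 2)
Total occurrences of 'b': 2

2


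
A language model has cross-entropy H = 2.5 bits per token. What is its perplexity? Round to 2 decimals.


Perplexity formula: PP = 2^H
H = 2.5
PP = 2^2.5
Decompose: 2^2.5 = 2^2 * 2^0.5 = 2^2 * sqrt(2)
2^2 = 4, sqrt(2) ~ 1.4142136
PP ~ 4 * 1.4142136 = 5.6568544
Rounded to 2 decimals: 5.66

5.66


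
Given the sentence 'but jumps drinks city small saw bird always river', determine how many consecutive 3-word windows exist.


Word trigrams from [9] words:
  Trigram 1: (but jumps drinks)
  Trigram 2: (jumps drinks city)
  Trigram 3: (drinks city small)
  Trigram 4: (city small saw)
  Trigram 5: (small saw bird)
  Trigram 6: (saw bird always)
  Trigram 7: (bird always river)
Total word trigrams: 9 - 2 = 7

7
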